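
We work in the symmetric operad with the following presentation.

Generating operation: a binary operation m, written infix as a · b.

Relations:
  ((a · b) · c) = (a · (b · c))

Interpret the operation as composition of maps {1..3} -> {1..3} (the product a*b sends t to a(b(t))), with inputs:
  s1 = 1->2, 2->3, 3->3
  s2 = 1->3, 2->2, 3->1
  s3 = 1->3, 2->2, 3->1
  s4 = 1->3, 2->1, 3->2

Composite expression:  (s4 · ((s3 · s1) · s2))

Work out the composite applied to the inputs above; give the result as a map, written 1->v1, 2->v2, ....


1->3, 2->3, 3->1

(s3 · s1) = 1->2, 2->1, 3->1
((s3 · s1) · s2) = 1->1, 2->1, 3->2
(s4 · ((s3 · s1) · s2)) = 1->3, 2->3, 3->1


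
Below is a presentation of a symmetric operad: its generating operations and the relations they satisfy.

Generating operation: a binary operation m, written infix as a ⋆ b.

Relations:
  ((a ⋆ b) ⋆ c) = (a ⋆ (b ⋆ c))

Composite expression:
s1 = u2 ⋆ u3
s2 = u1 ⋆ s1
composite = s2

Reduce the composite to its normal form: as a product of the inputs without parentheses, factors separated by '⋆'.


u1 ⋆ u2 ⋆ u3

The m-tree's shape is irrelevant; the u-reading-order decides.
(u2 ⋆ u3) unparenthesizes to u2 ⋆ u3
(u1 ⋆ (u2 ⋆ u3)) unparenthesizes to u1 ⋆ u2 ⋆ u3


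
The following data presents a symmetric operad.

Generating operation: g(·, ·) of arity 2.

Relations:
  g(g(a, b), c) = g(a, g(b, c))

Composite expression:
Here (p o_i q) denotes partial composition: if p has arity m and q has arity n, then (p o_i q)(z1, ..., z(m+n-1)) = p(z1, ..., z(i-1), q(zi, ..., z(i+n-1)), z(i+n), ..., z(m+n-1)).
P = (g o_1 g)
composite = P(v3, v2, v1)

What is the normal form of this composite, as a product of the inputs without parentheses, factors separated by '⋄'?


v3 ⋄ v2 ⋄ v1

Associativity of g dissolves the nesting; only the v-input order survives.
g(v3, v2) unparenthesizes to v3 ⋄ v2
g(g(v3, v2), v1) unparenthesizes to v3 ⋄ v2 ⋄ v1


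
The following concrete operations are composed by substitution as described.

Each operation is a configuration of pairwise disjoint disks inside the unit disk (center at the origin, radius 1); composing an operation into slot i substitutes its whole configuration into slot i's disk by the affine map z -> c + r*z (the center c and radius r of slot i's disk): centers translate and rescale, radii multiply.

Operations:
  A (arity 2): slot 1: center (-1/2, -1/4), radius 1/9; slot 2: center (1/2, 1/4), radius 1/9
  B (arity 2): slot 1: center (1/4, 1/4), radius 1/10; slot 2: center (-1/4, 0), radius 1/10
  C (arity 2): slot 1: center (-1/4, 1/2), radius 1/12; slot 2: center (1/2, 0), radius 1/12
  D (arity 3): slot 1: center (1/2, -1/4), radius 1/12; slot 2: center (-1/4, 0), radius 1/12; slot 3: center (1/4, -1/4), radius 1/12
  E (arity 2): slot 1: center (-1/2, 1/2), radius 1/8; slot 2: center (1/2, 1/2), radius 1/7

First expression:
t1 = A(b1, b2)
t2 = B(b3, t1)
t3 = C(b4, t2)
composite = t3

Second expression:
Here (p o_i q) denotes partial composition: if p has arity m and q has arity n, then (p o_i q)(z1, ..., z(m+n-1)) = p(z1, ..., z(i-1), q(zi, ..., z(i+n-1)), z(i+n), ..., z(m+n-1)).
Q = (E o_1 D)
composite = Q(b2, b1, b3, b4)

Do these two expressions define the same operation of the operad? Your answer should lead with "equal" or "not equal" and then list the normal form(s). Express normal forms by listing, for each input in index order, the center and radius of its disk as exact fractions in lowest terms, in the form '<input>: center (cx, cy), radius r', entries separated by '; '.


not equal: they reduce to b1: center (19/40, -1/480), radius 1/1080; b2: center (29/60, 1/480), radius 1/1080; b3: center (25/48, 1/48), radius 1/120; b4: center (-1/4, 1/2), radius 1/12 and b1: center (-17/32, 1/2), radius 1/96; b2: center (-7/16, 15/32), radius 1/96; b3: center (-15/32, 15/32), radius 1/96; b4: center (1/2, 1/2), radius 1/7

In normal form, the first expression is b1: center (19/40, -1/480), radius 1/1080; b2: center (29/60, 1/480), radius 1/1080; b3: center (25/48, 1/48), radius 1/120; b4: center (-1/4, 1/2), radius 1/12
In normal form, the second expression is b1: center (-17/32, 1/2), radius 1/96; b2: center (-7/16, 15/32), radius 1/96; b3: center (-15/32, 15/32), radius 1/96; b4: center (1/2, 1/2), radius 1/7
The forms do not match — not equal.


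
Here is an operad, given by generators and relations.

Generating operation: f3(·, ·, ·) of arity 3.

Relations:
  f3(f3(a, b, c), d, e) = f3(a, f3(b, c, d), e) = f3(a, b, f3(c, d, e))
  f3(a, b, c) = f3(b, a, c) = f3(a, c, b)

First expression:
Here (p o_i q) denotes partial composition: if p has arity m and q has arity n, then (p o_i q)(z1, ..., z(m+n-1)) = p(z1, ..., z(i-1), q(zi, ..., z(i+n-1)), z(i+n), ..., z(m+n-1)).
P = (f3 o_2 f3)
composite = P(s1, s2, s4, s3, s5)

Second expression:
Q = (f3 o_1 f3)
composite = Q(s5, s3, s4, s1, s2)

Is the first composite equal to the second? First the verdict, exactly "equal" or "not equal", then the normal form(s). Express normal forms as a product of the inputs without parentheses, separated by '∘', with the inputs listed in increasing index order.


equal; both compose to s1 ∘ s2 ∘ s3 ∘ s4 ∘ s5


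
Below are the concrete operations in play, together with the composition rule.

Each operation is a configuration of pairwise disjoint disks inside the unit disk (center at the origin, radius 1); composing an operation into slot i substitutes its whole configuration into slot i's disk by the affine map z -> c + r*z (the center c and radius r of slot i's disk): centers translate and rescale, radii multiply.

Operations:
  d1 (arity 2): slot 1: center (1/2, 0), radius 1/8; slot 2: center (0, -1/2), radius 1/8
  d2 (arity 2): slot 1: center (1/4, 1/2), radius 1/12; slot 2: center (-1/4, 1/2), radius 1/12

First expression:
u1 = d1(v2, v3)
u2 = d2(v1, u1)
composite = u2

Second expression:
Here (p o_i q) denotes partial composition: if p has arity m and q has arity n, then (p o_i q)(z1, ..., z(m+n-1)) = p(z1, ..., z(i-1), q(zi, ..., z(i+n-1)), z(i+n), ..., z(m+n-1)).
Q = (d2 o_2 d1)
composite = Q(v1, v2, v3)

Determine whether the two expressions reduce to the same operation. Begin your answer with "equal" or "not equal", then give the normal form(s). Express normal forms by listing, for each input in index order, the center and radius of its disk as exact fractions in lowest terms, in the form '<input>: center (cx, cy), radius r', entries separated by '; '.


equal; the common form is v1: center (1/4, 1/2), radius 1/12; v2: center (-5/24, 1/2), radius 1/96; v3: center (-1/4, 11/24), radius 1/96

The first expression reduces to v1: center (1/4, 1/2), radius 1/12; v2: center (-5/24, 1/2), radius 1/96; v3: center (-1/4, 11/24), radius 1/96
The second expression reduces to v1: center (1/4, 1/2), radius 1/12; v2: center (-5/24, 1/2), radius 1/96; v3: center (-1/4, 11/24), radius 1/96
The normal forms match — equal.


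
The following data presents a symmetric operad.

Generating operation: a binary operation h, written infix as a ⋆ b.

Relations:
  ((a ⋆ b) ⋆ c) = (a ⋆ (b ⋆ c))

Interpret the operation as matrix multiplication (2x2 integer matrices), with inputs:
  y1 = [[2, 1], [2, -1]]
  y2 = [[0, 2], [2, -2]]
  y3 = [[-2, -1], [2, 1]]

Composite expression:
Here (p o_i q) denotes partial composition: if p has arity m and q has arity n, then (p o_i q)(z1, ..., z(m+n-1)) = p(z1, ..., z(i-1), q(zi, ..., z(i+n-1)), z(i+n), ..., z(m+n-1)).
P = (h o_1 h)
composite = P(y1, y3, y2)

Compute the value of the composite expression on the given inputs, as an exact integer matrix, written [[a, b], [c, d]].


[[-2, -2], [-6, -6]]


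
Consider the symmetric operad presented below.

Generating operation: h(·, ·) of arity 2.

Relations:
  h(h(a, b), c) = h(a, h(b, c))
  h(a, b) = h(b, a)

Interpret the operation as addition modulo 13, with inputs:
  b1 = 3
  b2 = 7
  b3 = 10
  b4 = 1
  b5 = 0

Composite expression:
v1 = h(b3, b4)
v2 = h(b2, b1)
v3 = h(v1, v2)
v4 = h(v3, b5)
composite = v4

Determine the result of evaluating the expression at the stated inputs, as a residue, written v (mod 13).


8 (mod 13)

h(b3, b4) = 11
h(b2, b1) = 10
h(h(b3, b4), h(b2, b1)) = 8
h(h(h(b3, b4), h(b2, b1)), b5) = 8


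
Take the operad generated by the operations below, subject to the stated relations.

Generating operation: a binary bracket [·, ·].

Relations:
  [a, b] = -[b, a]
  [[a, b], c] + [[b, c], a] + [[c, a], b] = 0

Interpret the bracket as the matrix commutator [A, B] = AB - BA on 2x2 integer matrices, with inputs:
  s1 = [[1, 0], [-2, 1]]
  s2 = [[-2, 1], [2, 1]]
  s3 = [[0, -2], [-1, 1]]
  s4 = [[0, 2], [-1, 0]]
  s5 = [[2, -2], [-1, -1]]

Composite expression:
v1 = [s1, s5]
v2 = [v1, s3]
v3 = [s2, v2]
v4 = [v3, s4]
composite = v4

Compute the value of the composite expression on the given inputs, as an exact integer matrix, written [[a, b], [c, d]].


[[132, -136], [-68, -132]]


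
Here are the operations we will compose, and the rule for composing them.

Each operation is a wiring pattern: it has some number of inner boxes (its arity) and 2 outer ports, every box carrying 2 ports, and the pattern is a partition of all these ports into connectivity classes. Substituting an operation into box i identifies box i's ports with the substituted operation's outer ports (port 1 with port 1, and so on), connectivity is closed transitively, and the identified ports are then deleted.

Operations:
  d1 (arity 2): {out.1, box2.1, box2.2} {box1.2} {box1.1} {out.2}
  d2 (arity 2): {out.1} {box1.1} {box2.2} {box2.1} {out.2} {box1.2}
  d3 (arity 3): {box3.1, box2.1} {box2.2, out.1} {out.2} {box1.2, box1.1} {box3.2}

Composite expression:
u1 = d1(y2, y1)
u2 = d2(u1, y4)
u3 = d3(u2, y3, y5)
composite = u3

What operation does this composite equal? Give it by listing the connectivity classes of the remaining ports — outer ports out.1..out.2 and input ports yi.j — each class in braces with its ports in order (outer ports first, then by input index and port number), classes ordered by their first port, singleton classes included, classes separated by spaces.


{out.1, y3.2} {out.2} {y1.1, y1.2} {y2.1} {y2.2} {y3.1, y5.1} {y4.1} {y4.2} {y5.2}

Treat the ports identified at d3 as solder joints: merge, then drop.
the subtree at d1 composes to {out.1, y1.1, y1.2} {out.2} {y2.1} {y2.2} on (y2, y1); out.j = own outer ports
the subtree at d2 composes to {out.1} {out.2} {y1.1, y1.2} {y2.1} {y2.2} {y4.1} {y4.2} on (y2, y1, y4); out.j = own outer ports
the subtree at d3 composes to {out.1, y3.2} {out.2} {y1.1, y1.2} {y2.1} {y2.2} {y3.1, y5.1} {y4.1} {y4.2} {y5.2} on (y2, y1, y4, y3, y5); out.j = own outer ports


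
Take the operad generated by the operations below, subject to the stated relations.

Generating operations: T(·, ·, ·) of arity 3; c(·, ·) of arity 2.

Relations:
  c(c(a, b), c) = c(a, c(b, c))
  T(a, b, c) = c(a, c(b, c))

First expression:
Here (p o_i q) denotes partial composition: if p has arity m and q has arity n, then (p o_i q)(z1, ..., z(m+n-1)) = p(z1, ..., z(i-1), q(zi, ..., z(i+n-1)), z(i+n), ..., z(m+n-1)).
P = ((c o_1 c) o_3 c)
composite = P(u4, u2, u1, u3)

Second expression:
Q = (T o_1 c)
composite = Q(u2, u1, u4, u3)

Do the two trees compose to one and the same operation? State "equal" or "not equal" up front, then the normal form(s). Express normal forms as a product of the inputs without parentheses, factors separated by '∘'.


not equal; first: u4 ∘ u2 ∘ u1 ∘ u3; second: u2 ∘ u1 ∘ u4 ∘ u3


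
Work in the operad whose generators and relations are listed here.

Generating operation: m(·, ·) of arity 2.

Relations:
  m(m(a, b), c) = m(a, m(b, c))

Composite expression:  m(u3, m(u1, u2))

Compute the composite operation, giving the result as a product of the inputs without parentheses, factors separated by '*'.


u3 * u1 * u2

Key point: m is associative — brackets drop, the u-order remains.
m(u1, u2) reduces to u1 * u2
m(u3, m(u1, u2)) reduces to u3 * u1 * u2


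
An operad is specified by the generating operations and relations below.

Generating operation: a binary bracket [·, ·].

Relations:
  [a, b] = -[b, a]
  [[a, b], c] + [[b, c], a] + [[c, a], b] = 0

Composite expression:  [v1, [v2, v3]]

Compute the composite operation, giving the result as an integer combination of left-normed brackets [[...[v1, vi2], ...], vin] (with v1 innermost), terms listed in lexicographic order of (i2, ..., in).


[[v1, v2], v3] - [[v1, v3], v2]

Antisymmetry and Jacobi reduce to v1-anchored left-normed brackets.
Composite bracket: [v1, [v2, v3]]
Full expansion: 4 signed words from ab - ba (2^2 = 4).
Collect the words opening with v1:
  the word v1v2v3 carries sign +1 and contributes +[[v1, v2], v3]
  the word v1v3v2 carries sign -1 and contributes -[[v1, v3], v2]


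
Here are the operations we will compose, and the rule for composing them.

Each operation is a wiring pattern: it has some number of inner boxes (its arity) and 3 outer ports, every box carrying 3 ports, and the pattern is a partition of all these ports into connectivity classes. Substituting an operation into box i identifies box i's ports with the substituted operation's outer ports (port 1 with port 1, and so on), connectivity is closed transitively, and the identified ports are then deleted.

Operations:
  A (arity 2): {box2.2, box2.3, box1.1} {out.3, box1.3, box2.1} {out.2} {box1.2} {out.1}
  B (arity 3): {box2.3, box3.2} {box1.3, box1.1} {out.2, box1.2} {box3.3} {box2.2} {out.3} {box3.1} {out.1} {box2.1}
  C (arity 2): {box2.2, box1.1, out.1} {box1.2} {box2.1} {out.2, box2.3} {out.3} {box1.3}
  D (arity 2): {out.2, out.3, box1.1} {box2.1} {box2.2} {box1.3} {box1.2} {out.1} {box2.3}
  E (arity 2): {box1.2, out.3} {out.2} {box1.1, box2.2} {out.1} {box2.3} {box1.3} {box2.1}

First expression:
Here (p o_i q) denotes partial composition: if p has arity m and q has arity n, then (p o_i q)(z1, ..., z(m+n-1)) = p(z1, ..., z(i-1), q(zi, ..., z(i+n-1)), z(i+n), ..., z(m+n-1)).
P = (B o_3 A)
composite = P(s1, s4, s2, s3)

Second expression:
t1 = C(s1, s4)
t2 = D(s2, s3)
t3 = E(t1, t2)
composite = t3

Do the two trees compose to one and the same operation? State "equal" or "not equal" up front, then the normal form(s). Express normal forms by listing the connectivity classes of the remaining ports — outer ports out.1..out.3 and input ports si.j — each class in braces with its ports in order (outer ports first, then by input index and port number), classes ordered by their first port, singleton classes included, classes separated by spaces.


not equal — first {out.1} {out.2, s1.2} {out.3} {s1.1, s1.3} {s2.1, s3.2, s3.3} {s2.2} {s2.3, s3.1} {s4.1} {s4.2} {s4.3}, second {out.1} {out.2} {out.3, s4.3} {s1.1, s2.1, s4.2} {s1.2} {s1.3} {s2.2} {s2.3} {s3.1} {s3.2} {s3.3} {s4.1}

The first expression reduces to {out.1} {out.2, s1.2} {out.3} {s1.1, s1.3} {s2.1, s3.2, s3.3} {s2.2} {s2.3, s3.1} {s4.1} {s4.2} {s4.3}
The second expression reduces to {out.1} {out.2} {out.3, s4.3} {s1.1, s2.1, s4.2} {s1.2} {s1.3} {s2.2} {s2.3} {s3.1} {s3.2} {s3.3} {s4.1}
Different reductions; not equal.


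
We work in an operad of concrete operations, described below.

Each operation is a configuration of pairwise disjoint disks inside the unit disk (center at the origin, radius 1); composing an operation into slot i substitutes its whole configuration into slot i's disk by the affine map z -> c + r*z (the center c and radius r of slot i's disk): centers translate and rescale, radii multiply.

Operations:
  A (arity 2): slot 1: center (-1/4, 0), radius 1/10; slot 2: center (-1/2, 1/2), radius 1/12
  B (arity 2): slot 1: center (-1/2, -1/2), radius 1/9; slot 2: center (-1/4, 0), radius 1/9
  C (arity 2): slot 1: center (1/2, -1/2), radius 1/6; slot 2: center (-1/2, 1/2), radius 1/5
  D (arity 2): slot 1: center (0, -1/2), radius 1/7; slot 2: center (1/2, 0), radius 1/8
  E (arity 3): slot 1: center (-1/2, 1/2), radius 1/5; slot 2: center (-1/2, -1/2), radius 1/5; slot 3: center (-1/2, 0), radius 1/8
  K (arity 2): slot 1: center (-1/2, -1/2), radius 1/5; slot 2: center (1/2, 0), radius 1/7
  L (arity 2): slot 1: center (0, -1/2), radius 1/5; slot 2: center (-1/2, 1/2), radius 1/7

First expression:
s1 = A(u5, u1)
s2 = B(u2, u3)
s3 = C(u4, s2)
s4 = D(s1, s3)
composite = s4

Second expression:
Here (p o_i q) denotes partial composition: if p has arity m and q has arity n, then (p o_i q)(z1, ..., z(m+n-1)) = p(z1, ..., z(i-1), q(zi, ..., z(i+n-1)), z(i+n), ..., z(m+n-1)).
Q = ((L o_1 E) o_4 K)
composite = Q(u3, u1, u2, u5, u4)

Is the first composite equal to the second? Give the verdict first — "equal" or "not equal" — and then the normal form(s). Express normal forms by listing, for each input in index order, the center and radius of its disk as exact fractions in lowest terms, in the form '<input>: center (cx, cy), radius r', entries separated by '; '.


not equal; the first gives u1: center (-1/14, -3/7), radius 1/84; u2: center (17/40, 1/20), radius 1/360; u3: center (69/160, 1/16), radius 1/360; u4: center (9/16, -1/16), radius 1/48; u5: center (-1/28, -1/2), radius 1/70 and the second u1: center (-1/10, -3/5), radius 1/25; u2: center (-1/10, -1/2), radius 1/40; u3: center (-1/10, -2/5), radius 1/25; u4: center (-3/7, 1/2), radius 1/49; u5: center (-4/7, 3/7), radius 1/35


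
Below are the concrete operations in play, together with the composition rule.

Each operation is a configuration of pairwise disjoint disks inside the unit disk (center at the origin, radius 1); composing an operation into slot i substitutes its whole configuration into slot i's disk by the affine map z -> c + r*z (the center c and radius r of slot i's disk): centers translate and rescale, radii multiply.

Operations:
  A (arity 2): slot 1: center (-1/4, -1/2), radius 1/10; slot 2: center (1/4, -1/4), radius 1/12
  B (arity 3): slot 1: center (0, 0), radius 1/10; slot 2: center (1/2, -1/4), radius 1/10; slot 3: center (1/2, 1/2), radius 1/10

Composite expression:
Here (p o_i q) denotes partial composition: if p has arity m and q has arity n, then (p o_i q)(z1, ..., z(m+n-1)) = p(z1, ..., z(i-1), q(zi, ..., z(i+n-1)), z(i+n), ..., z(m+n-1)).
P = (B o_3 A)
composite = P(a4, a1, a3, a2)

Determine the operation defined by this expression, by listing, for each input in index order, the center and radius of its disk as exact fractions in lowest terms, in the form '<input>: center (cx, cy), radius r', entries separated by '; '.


a1: center (1/2, -1/4), radius 1/10; a2: center (21/40, 19/40), radius 1/120; a3: center (19/40, 9/20), radius 1/100; a4: center (0, 0), radius 1/10

Affine substitution under B: radii multiply and a-centers shift.
tracing a4 down its 1-map path: center (0, 0), radius 1/10
tracing a1 down its 1-map path: center (1/2, -1/4), radius 1/10
tracing a3 down its 2-map path: center (19/40, 9/20), radius 1/100
tracing a2 down its 2-map path: center (21/40, 19/40), radius 1/120


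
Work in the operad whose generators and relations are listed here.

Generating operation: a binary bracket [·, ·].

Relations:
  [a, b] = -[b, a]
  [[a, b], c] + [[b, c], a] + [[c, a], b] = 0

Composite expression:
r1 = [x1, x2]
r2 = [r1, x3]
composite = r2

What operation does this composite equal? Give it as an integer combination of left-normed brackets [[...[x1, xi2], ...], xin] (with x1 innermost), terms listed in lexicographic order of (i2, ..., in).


Left-normed coefficients sit on the x1-initial expansion words.
Composite bracket: [[x1, x2], x3]
Applying ab - ba throughout gives 4 signed words (2^2 = 4).
Collect the words opening with x1:
  x1x2x3 appears with sign +1, giving the term +[[x1, x2], x3]

[[x1, x2], x3]


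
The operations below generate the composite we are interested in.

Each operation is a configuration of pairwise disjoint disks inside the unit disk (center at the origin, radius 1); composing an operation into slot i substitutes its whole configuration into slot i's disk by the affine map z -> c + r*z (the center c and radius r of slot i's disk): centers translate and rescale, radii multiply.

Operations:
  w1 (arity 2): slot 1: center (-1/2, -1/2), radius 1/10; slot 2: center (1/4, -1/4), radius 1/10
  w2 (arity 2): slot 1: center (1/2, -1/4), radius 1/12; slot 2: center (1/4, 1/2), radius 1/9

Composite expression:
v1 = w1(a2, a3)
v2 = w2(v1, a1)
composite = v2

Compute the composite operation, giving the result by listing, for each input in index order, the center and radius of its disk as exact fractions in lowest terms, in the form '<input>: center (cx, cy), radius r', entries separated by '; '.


a1: center (1/4, 1/2), radius 1/9; a2: center (11/24, -7/24), radius 1/120; a3: center (25/48, -13/48), radius 1/120


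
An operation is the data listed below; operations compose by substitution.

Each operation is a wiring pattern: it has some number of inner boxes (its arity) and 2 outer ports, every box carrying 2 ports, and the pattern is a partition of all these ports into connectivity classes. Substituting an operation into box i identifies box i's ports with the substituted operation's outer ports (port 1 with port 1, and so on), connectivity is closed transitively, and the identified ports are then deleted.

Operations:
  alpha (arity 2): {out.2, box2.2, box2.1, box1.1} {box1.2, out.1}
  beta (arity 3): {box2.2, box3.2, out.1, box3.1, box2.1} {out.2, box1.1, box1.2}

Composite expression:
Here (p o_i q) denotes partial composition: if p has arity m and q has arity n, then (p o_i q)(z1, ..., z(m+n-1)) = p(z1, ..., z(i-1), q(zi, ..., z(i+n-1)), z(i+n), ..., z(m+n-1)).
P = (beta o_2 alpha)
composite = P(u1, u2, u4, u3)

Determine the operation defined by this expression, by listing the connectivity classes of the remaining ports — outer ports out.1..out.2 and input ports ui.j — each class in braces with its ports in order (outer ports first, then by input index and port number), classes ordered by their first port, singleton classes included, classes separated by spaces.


{out.1, u2.1, u2.2, u3.1, u3.2, u4.1, u4.2} {out.2, u1.1, u1.2}

Treat the ports identified at beta as solder joints: merge, then drop.
stage alpha: inputs (u2, u4), connectivity {out.1, u2.2} {out.2, u2.1, u4.1, u4.2}, out.j its boundary
stage beta: inputs (u1, u2, u4, u3), connectivity {out.1, u2.1, u2.2, u3.1, u3.2, u4.1, u4.2} {out.2, u1.1, u1.2}, out.j its boundary


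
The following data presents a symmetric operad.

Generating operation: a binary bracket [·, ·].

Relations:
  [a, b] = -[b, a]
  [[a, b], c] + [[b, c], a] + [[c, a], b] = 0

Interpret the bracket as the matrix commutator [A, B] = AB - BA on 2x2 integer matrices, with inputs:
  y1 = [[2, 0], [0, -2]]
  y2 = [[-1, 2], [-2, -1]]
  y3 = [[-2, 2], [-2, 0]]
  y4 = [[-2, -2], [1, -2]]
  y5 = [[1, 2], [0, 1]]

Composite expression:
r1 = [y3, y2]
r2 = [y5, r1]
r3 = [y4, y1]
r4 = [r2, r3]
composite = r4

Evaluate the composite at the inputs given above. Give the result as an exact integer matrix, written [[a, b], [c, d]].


[[0, -128], [64, 0]]


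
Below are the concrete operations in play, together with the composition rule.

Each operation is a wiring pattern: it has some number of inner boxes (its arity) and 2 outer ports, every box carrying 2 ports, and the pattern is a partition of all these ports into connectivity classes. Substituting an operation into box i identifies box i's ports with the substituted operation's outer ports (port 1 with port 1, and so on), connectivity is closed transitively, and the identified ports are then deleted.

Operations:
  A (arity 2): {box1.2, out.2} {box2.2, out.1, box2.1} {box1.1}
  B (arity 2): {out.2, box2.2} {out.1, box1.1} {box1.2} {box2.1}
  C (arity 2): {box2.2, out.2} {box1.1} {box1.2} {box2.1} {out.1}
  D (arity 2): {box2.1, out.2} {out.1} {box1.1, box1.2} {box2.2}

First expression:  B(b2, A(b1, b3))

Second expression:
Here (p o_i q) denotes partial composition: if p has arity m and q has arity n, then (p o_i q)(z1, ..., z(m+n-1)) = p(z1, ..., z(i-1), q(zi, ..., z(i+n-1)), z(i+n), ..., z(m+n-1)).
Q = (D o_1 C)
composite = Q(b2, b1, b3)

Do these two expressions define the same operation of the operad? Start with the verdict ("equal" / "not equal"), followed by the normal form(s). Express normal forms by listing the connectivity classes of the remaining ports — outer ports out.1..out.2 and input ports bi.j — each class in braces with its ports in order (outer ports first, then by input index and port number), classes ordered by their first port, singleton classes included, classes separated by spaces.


not equal; the first gives {out.1, b2.1} {out.2, b1.2} {b1.1} {b2.2} {b3.1, b3.2} and the second {out.1} {out.2, b3.1} {b1.1} {b1.2} {b2.1} {b2.2} {b3.2}

Reducing the first expression gives {out.1, b2.1} {out.2, b1.2} {b1.1} {b2.2} {b3.1, b3.2}
Reducing the second expression gives {out.1} {out.2, b3.1} {b1.1} {b1.2} {b2.1} {b2.2} {b3.2}
No match — not equal.


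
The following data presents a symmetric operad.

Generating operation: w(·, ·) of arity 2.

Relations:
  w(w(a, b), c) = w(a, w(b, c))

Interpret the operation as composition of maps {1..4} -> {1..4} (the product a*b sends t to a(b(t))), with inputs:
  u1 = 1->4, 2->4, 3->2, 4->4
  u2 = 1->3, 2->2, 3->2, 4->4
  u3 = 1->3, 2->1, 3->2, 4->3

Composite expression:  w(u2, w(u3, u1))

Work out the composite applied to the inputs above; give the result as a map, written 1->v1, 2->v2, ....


w(u3, u1) = 1->3, 2->3, 3->1, 4->3
w(u2, w(u3, u1)) = 1->2, 2->2, 3->3, 4->2

1->2, 2->2, 3->3, 4->2


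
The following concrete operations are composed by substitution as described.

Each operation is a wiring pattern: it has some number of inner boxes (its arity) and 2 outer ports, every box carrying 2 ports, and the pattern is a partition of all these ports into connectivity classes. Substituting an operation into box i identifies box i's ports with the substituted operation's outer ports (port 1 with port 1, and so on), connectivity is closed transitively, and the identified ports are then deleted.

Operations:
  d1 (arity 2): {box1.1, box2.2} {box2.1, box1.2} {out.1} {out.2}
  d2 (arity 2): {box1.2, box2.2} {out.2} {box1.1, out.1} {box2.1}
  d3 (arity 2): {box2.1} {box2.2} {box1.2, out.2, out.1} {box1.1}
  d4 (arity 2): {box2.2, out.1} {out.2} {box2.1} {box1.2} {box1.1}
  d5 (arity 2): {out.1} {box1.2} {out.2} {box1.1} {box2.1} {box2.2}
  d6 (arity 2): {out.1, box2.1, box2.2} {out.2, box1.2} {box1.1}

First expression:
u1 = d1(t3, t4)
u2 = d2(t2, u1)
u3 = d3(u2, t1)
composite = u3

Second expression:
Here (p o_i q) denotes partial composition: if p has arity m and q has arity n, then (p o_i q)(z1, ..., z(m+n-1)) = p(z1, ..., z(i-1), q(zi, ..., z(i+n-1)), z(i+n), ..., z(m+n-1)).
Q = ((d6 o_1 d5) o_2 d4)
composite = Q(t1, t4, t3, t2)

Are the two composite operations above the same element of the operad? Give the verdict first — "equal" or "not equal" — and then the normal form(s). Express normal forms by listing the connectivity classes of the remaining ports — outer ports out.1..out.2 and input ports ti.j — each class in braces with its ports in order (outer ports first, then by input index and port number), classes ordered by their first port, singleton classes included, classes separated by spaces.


In normal form, the first expression is {out.1, out.2} {t1.1} {t1.2} {t2.1} {t2.2} {t3.1, t4.2} {t3.2, t4.1}
In normal form, the second expression is {out.1, t2.1, t2.2} {out.2} {t1.1} {t1.2} {t3.1} {t3.2} {t4.1} {t4.2}
They disagree, so not equal.

not equal — first {out.1, out.2} {t1.1} {t1.2} {t2.1} {t2.2} {t3.1, t4.2} {t3.2, t4.1}, second {out.1, t2.1, t2.2} {out.2} {t1.1} {t1.2} {t3.1} {t3.2} {t4.1} {t4.2}


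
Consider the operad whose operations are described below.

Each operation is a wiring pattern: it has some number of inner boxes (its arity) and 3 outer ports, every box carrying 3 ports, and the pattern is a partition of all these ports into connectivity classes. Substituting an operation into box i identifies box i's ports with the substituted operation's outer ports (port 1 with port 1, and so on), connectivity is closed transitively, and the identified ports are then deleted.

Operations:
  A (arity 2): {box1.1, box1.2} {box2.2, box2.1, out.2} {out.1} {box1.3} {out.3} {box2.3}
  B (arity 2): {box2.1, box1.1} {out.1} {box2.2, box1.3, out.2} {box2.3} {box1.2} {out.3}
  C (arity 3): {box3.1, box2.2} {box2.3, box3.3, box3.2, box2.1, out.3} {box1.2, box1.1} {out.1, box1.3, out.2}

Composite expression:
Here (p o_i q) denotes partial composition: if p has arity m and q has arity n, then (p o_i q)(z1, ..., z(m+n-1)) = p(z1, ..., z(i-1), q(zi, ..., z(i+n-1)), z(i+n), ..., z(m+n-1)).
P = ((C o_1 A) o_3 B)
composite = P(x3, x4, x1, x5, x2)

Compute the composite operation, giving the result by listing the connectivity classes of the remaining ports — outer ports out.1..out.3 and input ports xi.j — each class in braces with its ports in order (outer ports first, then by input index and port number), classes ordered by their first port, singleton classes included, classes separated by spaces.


{out.1, out.2} {out.3, x2.2, x2.3} {x1.1, x5.1} {x1.2} {x1.3, x2.1, x5.2} {x3.1, x3.2} {x3.3} {x4.1, x4.2} {x4.3} {x5.3}

After gluing at C, chains via deleted ports link the x-ports.
composing A on (x3, x4), with out.j its own outer ports: {out.1} {out.2, x4.1, x4.2} {out.3} {x3.1, x3.2} {x3.3} {x4.3}
composing B on (x1, x5), with out.j its own outer ports: {out.1} {out.2, x1.3, x5.2} {out.3} {x1.1, x5.1} {x1.2} {x5.3}
composing C on (x3, x4, x1, x5, x2), with out.j its own outer ports: {out.1, out.2} {out.3, x2.2, x2.3} {x1.1, x5.1} {x1.2} {x1.3, x2.1, x5.2} {x3.1, x3.2} {x3.3} {x4.1, x4.2} {x4.3} {x5.3}


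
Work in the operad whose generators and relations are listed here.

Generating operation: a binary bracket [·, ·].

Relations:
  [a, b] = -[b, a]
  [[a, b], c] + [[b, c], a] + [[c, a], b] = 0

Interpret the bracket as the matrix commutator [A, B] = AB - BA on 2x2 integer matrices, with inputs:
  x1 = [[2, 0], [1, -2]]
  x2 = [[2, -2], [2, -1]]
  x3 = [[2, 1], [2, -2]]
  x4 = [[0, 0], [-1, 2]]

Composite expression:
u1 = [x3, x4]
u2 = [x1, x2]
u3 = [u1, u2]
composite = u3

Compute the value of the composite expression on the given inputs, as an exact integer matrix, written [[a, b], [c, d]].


[[-10, 8], [-10, 10]]

[x3, x4] = [[-1, 2], [0, 1]]
[x1, x2] = [[2, -8], [-5, -2]]
[[x3, x4], [x1, x2]] = [[-10, 8], [-10, 10]]


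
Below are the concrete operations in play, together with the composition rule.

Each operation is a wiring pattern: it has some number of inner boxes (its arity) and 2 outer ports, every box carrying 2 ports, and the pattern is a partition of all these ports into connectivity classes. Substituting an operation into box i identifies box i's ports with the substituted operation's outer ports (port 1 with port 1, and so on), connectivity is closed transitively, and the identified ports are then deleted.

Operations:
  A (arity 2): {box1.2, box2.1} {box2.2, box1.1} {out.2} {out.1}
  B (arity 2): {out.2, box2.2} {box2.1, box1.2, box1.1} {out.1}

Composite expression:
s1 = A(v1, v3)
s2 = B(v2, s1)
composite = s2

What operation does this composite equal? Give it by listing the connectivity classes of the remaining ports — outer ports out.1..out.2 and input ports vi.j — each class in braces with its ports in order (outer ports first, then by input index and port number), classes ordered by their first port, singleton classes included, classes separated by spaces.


{out.1} {out.2} {v1.1, v3.2} {v1.2, v3.1} {v2.1, v2.2}

Reachability decides: close wires over B-identified ports.
through A, on inputs (v1, v3): {out.1} {out.2} {v1.1, v3.2} {v1.2, v3.1} (out.j = stage outer ports)
through B, on inputs (v2, v1, v3): {out.1} {out.2} {v1.1, v3.2} {v1.2, v3.1} {v2.1, v2.2} (out.j = stage outer ports)


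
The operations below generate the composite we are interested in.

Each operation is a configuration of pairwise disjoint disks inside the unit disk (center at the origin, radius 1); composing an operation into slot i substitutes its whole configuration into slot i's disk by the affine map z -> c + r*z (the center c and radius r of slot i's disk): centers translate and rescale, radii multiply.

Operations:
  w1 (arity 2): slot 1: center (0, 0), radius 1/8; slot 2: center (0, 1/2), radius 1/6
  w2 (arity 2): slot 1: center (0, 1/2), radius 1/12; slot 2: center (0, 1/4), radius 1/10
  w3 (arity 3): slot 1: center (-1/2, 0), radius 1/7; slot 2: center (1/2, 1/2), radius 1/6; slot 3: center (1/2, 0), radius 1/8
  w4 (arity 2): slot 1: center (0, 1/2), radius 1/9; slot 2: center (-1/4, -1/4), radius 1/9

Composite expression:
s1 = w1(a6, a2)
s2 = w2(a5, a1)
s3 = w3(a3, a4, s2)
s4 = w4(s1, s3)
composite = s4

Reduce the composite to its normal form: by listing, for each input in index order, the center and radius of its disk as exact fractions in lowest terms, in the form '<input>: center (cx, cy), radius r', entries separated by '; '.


a1: center (-7/36, -71/288), radius 1/720; a2: center (0, 5/9), radius 1/54; a3: center (-11/36, -1/4), radius 1/63; a4: center (-7/36, -7/36), radius 1/54; a5: center (-7/36, -35/144), radius 1/864; a6: center (0, 1/2), radius 1/72

Below w4, radii multiply path by path; the a-disk centers shift.
input a6: composing its 2 substitution steps yields center (0, 1/2), radius 1/72
input a2: composing its 2 substitution steps yields center (0, 5/9), radius 1/54
input a3: composing its 2 substitution steps yields center (-11/36, -1/4), radius 1/63
input a4: composing its 2 substitution steps yields center (-7/36, -7/36), radius 1/54
input a5: composing its 3 substitution steps yields center (-7/36, -35/144), radius 1/864
input a1: composing its 3 substitution steps yields center (-7/36, -71/288), radius 1/720


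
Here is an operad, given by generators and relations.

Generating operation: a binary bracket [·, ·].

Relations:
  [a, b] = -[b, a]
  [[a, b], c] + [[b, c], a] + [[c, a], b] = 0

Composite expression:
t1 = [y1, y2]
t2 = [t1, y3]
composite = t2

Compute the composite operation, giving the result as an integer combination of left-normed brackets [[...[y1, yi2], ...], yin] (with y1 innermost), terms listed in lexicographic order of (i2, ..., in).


[[y1, y2], y3]

In the tensor algebra, words opening y1 carry the y1-anchored form.
Composite bracket: [[y1, y2], y3]
The bracket unfolds into 4 signed words via [a, b] = ab - ba (2^2 = 4).
The y1-initial words carry the normal form:
  the word y1y2y3 carries sign +1 and contributes +[[y1, y2], y3]


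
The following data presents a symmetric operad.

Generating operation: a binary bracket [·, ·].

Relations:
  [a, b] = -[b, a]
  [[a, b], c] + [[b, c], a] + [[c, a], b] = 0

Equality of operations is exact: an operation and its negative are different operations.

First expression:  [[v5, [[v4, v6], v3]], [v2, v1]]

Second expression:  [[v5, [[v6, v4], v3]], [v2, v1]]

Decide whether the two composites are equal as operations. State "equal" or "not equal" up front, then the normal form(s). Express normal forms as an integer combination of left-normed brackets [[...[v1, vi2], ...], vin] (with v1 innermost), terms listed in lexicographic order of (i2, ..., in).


Reducing the first expression gives [[[[[v1, v2], v3], v4], v6], v5] - [[[[[v1, v2], v3], v6], v4], v5] - [[[[[v1, v2], v4], v6], v3], v5] - [[[[[v1, v2], v5], v3], v4], v6] + [[[[[v1, v2], v5], v3], v6], v4] + [[[[[v1, v2], v5], v4], v6], v3] - [[[[[v1, v2], v5], v6], v4], v3] + [[[[[v1, v2], v6], v4], v3], v5]
Reducing the second expression gives -[[[[[v1, v2], v3], v4], v6], v5] + [[[[[v1, v2], v3], v6], v4], v5] + [[[[[v1, v2], v4], v6], v3], v5] + [[[[[v1, v2], v5], v3], v4], v6] - [[[[[v1, v2], v5], v3], v6], v4] - [[[[[v1, v2], v5], v4], v6], v3] + [[[[[v1, v2], v5], v6], v4], v3] - [[[[[v1, v2], v6], v4], v3], v5]
Different reductions; not equal.

not equal — first [[[[[v1, v2], v3], v4], v6], v5] - [[[[[v1, v2], v3], v6], v4], v5] - [[[[[v1, v2], v4], v6], v3], v5] - [[[[[v1, v2], v5], v3], v4], v6] + [[[[[v1, v2], v5], v3], v6], v4] + [[[[[v1, v2], v5], v4], v6], v3] - [[[[[v1, v2], v5], v6], v4], v3] + [[[[[v1, v2], v6], v4], v3], v5], second -[[[[[v1, v2], v3], v4], v6], v5] + [[[[[v1, v2], v3], v6], v4], v5] + [[[[[v1, v2], v4], v6], v3], v5] + [[[[[v1, v2], v5], v3], v4], v6] - [[[[[v1, v2], v5], v3], v6], v4] - [[[[[v1, v2], v5], v4], v6], v3] + [[[[[v1, v2], v5], v6], v4], v3] - [[[[[v1, v2], v6], v4], v3], v5]


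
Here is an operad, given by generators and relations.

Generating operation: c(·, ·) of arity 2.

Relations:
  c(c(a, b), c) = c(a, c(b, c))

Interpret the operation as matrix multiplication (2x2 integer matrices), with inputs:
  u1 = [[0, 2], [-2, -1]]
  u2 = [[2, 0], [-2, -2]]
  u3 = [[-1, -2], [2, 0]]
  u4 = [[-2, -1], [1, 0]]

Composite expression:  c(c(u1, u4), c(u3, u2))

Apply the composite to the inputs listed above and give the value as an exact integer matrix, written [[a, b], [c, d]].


[[4, 8], [14, 12]]

c(u1, u4) = [[2, 0], [3, 2]]
c(u3, u2) = [[2, 4], [4, 0]]
c(c(u1, u4), c(u3, u2)) = [[4, 8], [14, 12]]


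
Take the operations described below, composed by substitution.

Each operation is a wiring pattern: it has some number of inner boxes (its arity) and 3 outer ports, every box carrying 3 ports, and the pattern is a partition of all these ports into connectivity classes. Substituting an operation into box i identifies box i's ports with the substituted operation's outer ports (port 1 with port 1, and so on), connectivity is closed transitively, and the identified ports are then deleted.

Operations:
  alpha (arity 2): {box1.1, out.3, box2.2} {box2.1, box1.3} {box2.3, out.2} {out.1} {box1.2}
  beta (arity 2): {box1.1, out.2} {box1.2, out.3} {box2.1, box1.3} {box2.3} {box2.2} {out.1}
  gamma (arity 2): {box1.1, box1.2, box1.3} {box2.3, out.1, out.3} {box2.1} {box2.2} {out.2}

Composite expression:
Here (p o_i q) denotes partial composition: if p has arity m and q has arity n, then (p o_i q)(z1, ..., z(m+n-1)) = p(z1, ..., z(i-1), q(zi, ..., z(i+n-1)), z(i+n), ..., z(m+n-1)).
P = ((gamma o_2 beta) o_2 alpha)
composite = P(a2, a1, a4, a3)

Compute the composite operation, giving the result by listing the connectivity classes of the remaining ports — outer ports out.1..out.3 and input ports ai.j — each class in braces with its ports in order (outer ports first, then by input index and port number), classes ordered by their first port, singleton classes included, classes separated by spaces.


{out.1, out.3, a4.3} {out.2} {a1.1, a3.1, a4.2} {a1.2} {a1.3, a4.1} {a2.1, a2.2, a2.3} {a3.2} {a3.3}

Substituting into gamma glues patterns; closure does the rest.
through alpha, on inputs (a1, a4): {out.1} {out.2, a4.3} {out.3, a1.1, a4.2} {a1.2} {a1.3, a4.1} (out.j = stage outer ports)
through beta, on inputs (a1, a4, a3): {out.1} {out.2} {out.3, a4.3} {a1.1, a3.1, a4.2} {a1.2} {a1.3, a4.1} {a3.2} {a3.3} (out.j = stage outer ports)
through gamma, on inputs (a2, a1, a4, a3): {out.1, out.3, a4.3} {out.2} {a1.1, a3.1, a4.2} {a1.2} {a1.3, a4.1} {a2.1, a2.2, a2.3} {a3.2} {a3.3} (out.j = stage outer ports)


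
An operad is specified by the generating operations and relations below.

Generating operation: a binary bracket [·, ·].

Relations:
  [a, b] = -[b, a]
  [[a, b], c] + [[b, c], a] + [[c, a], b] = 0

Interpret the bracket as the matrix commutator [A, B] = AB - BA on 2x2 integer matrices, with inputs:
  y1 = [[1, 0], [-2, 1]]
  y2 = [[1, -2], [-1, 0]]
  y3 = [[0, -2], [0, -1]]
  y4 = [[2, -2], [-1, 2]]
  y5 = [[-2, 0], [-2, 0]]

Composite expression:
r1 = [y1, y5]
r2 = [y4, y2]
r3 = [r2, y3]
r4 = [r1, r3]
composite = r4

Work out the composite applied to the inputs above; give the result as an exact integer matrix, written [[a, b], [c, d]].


[[8, 0], [-16, -8]]

[y1, y5] = [[0, 0], [4, 0]]
[y4, y2] = [[0, 2], [-1, 0]]
[[y4, y2], y3] = [[-2, -2], [-1, 2]]
[[y1, y5], [[y4, y2], y3]] = [[8, 0], [-16, -8]]


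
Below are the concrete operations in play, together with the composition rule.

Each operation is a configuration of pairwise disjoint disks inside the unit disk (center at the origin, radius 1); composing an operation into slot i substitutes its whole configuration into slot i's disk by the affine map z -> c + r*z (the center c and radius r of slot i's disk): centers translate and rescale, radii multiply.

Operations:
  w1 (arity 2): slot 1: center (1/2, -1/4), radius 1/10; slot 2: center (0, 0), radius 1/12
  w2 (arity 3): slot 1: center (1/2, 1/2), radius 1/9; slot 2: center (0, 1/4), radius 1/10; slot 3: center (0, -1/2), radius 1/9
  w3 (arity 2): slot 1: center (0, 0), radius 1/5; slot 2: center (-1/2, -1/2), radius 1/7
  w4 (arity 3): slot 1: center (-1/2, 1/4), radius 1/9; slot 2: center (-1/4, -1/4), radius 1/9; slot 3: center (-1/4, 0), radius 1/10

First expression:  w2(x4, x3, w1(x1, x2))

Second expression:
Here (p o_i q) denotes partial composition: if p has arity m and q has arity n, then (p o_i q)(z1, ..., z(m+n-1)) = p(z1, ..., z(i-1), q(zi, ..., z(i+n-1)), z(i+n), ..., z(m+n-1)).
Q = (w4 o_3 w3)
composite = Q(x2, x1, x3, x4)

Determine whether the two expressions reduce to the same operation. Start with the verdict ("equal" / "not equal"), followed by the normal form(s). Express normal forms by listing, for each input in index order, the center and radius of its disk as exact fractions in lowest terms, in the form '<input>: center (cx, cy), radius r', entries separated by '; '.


not equal; first: x1: center (1/18, -19/36), radius 1/90; x2: center (0, -1/2), radius 1/108; x3: center (0, 1/4), radius 1/10; x4: center (1/2, 1/2), radius 1/9; second: x1: center (-1/4, -1/4), radius 1/9; x2: center (-1/2, 1/4), radius 1/9; x3: center (-1/4, 0), radius 1/50; x4: center (-3/10, -1/20), radius 1/70

The first composite normalizes to x1: center (1/18, -19/36), radius 1/90; x2: center (0, -1/2), radius 1/108; x3: center (0, 1/4), radius 1/10; x4: center (1/2, 1/2), radius 1/9
The second composite normalizes to x1: center (-1/4, -1/4), radius 1/9; x2: center (-1/2, 1/4), radius 1/9; x3: center (-1/4, 0), radius 1/50; x4: center (-3/10, -1/20), radius 1/70
Distinct normal forms: not equal.
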